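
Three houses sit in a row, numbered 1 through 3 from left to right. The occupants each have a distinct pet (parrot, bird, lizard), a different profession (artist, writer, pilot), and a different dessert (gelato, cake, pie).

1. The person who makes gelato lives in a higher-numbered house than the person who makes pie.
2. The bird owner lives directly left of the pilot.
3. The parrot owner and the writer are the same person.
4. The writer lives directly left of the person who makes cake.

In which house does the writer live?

That leaves pie as the dessert for house 1.
So house 3 gets lizard for pet.
The bird owner is narrowed to house 1 or 2; consider each.
Placing it in house 1 leads to a contradiction, so it's in house 2.
Clue 2 places the pilot in house 3.
So house 1 gets parrot for pet.
Clue 3 places the writer in house 1.
From clue 4, the person who makes cake must be in house 2.
The only profession still possible for house 2 is artist.
The only dessert still possible for house 3 is gelato.
So: house 1 = parrot/writer/pie, house 2 = bird/artist/cake, house 3 = lizard/pilot/gelato.

1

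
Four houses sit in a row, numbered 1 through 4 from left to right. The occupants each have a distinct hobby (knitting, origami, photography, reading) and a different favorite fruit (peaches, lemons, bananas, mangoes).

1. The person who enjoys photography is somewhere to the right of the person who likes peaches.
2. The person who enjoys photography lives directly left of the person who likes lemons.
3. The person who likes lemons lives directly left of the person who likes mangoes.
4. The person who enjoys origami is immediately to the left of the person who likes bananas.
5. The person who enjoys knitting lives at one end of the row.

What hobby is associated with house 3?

By clue 3, the person who likes lemons is in house 3.
Clue 3: the person who likes mangoes is in house 4.
House 1 favorite fruit: only peaches fits.
House 2 favorite fruit: only bananas fits.
Clue 2: the person who enjoys photography is in house 2.
The person who enjoys origami is in house 1 (clue 4).
So house 3 gets reading for hobby.
House 4's hobby must be knitting (nothing else left).
So: house 1 = origami/peaches, house 2 = photography/bananas, house 3 = reading/lemons, house 4 = knitting/mangoes.

reading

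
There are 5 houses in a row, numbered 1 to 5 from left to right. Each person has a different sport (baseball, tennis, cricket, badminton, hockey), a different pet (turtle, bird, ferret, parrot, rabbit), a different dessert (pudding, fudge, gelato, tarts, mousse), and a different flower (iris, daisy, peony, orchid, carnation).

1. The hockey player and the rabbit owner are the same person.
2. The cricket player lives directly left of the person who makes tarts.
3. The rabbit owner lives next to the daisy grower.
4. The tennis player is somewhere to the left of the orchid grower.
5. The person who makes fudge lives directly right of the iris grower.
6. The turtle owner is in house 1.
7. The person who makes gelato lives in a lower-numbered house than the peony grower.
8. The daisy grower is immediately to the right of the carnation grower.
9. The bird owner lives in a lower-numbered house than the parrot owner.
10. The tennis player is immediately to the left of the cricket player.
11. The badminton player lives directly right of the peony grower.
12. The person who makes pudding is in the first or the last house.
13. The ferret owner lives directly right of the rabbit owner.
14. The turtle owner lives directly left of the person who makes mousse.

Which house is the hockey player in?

3

Clue 6 places the turtle owner in house 1.
Clue 14: the person who makes mousse is in house 2.
The only flower still possible for house 1 is carnation.
From clue 8, the daisy grower must be in house 2.
So house 5 gets orchid for flower.
Clue 3: the rabbit owner is in house 3.
Clue 13 places the ferret owner in house 4.
The only pet still possible for house 2 is bird.
House 5 pet: only parrot fits.
The hockey player is in house 3 (clue 1).
Clue 10: the tennis player is in house 1.
From clue 10, the cricket player must be in house 2.
So house 4 gets fudge for dessert.
The person who makes tarts is in house 3 (clue 2).
From clue 5, the iris grower must be in house 3.
The only dessert still possible for house 5 is pudding.
That leaves peony as the flower for house 4.
Clue 11: the badminton player is in house 5.
House 4 sport: only baseball fits.
House 1 dessert: only gelato fits.
So: house 1 = tennis/turtle/gelato/carnation, house 2 = cricket/bird/mousse/daisy, house 3 = hockey/rabbit/tarts/iris, house 4 = baseball/ferret/fudge/peony, house 5 = badminton/parrot/pudding/orchid.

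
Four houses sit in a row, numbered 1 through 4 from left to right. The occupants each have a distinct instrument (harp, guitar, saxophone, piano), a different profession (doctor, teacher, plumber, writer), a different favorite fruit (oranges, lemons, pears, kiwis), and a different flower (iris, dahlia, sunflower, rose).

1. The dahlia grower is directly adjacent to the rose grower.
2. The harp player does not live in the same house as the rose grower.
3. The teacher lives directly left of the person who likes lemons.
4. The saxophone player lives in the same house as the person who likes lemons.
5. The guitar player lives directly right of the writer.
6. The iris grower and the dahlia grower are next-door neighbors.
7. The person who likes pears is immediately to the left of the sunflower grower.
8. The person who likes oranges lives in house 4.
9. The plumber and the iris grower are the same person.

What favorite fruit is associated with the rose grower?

By clue 8, the person who likes oranges is in house 4.
The saxophone player is narrowed to house 2 or 3; consider each.
Placing it in house 3 leads to a contradiction, so it's in house 2.
By clue 4, the person who likes lemons is in house 2.
From clue 3, the teacher must be in house 1.
The guitar player is narrowed to house 3 or 4; consider each.
Placing it in house 4 leads to a contradiction, so it's in house 3.
By clue 5, the writer is in house 2.
The only flower still possible for house 1 is rose.
The dahlia grower is in house 2 (clue 1).
Clue 2: the harp player is in house 4.
By clue 6, the iris grower is in house 3.
The plumber is in house 3 (clue 9).
That leaves piano as the instrument for house 1.
House 4's profession must be doctor (nothing else left).
That leaves sunflower as the flower for house 4.
The person who likes pears is in house 3 (clue 7).
House 1 favorite fruit: only kiwis fits.
So: house 1 = piano/teacher/kiwis/rose, house 2 = saxophone/writer/lemons/dahlia, house 3 = guitar/plumber/pears/iris, house 4 = harp/doctor/oranges/sunflower.

kiwis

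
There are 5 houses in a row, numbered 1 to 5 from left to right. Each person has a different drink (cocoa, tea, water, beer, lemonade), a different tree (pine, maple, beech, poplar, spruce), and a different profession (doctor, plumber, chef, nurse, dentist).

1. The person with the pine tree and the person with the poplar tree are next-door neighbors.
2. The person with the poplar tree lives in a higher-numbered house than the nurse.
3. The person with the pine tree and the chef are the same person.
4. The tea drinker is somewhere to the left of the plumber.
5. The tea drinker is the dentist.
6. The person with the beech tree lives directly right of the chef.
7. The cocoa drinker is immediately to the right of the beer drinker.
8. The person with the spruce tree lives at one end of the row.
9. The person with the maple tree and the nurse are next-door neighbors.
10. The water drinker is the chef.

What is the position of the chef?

4

The person with the spruce tree is narrowed to house 1 or 5; consider each.
Placing it in house 5 leads to a contradiction, so it's in house 1.
The water drinker is narrowed to house 2 or 3 or 4; consider each.
Placing it in house 2 and house 3 leads to a contradiction, so it's in house 4.
By clue 10, the chef is in house 4.
The person with the pine tree is in house 4 (clue 3).
From clue 6, the person with the beech tree must be in house 5.
House 5's drink must be lemonade (nothing else left).
From clue 1, the person with the poplar tree must be in house 3.
House 2's tree must be maple (nothing else left).
The nurse is in house 1 (clue 9).
House 1's drink must be beer (nothing else left).
From clue 7, the cocoa drinker must be in house 2.
House 3 drink: only tea fits.
Clue 4 places the plumber in house 5.
By clue 5, the dentist is in house 3.
The only profession still possible for house 2 is doctor.
So: house 1 = beer/spruce/nurse, house 2 = cocoa/maple/doctor, house 3 = tea/poplar/dentist, house 4 = water/pine/chef, house 5 = lemonade/beech/plumber.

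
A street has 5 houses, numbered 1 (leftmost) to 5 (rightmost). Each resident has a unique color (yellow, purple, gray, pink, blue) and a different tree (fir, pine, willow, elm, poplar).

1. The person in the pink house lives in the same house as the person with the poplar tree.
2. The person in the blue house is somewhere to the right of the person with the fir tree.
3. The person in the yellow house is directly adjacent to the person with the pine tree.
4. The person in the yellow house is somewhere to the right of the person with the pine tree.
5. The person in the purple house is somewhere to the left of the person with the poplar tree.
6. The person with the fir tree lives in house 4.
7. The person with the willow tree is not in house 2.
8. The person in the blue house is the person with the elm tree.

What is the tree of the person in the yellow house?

fir

From clue 6, the person with the fir tree must be in house 4.
By clue 2, the person in the blue house is in house 5.
From clue 8, the person with the elm tree must be in house 5.
The person in the pink house is narrowed to house 2 or 3; consider each.
Placing it in house 3 leads to a contradiction, so it's in house 2.
From clue 1, the person with the poplar tree must be in house 2.
From clue 5, the person in the purple house must be in house 1.
By clue 3, the person in the yellow house is in house 4.
The person with the pine tree is in house 3 (clue 3).
That leaves gray as the color for house 3.
So house 1 gets willow for tree.
So: house 1 = purple/willow, house 2 = pink/poplar, house 3 = gray/pine, house 4 = yellow/fir, house 5 = blue/elm.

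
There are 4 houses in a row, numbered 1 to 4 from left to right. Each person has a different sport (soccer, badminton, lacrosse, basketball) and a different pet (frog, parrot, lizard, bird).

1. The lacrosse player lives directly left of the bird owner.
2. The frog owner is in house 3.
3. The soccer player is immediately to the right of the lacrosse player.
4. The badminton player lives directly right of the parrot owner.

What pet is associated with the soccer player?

bird

Clue 2 places the frog owner in house 3.
The badminton player is narrowed to house 2 or 3; consider each.
Placing it in house 3 leads to a contradiction, so it's in house 2.
Clue 4 places the parrot owner in house 1.
By clue 3, the lacrosse player is in house 3.
So house 1 gets basketball for sport.
House 4 sport: only soccer fits.
Clue 1: the bird owner is in house 4.
That leaves lizard as the pet for house 2.
So: house 1 = basketball/parrot, house 2 = badminton/lizard, house 3 = lacrosse/frog, house 4 = soccer/bird.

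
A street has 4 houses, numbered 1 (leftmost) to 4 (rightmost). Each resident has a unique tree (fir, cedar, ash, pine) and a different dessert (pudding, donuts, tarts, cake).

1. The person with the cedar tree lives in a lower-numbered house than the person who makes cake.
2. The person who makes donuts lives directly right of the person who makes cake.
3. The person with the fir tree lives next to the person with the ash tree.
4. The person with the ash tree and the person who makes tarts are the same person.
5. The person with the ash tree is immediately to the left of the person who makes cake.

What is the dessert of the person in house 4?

donuts

House 4 tree: only pine fits.
House 3 tree: only fir fits.
Clue 3 places the person with the ash tree in house 2.
The person who makes tarts is in house 2 (clue 4).
From clue 5, the person who makes cake must be in house 3.
House 1 tree: only cedar fits.
House 1's dessert must be pudding (nothing else left).
So house 4 gets donuts for dessert.
So: house 1 = cedar/pudding, house 2 = ash/tarts, house 3 = fir/cake, house 4 = pine/donuts.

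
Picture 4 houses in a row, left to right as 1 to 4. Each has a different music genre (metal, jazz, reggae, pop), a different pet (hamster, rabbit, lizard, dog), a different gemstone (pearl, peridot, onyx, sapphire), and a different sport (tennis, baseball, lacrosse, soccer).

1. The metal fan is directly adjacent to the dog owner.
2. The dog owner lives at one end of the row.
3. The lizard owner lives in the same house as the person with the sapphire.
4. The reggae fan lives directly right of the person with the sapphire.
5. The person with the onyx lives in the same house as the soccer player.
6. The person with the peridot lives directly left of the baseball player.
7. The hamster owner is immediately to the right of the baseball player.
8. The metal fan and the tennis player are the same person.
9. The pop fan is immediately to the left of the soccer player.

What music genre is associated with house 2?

metal

House 1's sport must be lacrosse (nothing else left).
House 4's sport must be soccer (nothing else left).
From clue 5, the person with the onyx must be in house 4.
From clue 9, the pop fan must be in house 3.
So house 1 gets jazz for music genre.
So house 4 gets reggae for music genre.
By clue 1, the dog owner is in house 1.
Clue 4 places the person with the sapphire in house 3.
Clue 8: the tennis player is in house 2.
That leaves metal as the music genre for house 2.
House 3 sport: only baseball fits.
The lizard owner is in house 3 (clue 3).
Clue 6: the person with the peridot is in house 2.
By clue 7, the hamster owner is in house 4.
That leaves rabbit as the pet for house 2.
House 1 gemstone: only pearl fits.
So: house 1 = jazz/dog/pearl/lacrosse, house 2 = metal/rabbit/peridot/tennis, house 3 = pop/lizard/sapphire/baseball, house 4 = reggae/hamster/onyx/soccer.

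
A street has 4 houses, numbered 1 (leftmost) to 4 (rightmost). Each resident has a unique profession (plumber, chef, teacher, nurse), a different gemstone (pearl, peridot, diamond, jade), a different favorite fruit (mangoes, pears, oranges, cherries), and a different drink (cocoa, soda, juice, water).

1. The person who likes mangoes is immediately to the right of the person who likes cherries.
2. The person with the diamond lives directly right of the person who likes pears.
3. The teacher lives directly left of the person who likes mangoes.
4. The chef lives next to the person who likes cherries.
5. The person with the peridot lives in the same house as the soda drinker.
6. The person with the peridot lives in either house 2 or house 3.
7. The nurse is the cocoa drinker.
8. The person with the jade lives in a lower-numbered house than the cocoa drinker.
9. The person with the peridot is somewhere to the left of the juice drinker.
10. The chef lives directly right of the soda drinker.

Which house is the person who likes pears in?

1

So house 1 gets water for drink.
The only profession still possible for house 1 is plumber.
The chef is narrowed to house 3 or 4; consider each.
Placing it in house 3 leads to a contradiction, so it's in house 4.
The person who likes cherries is in house 3 (clue 4).
Clue 10: the soda drinker is in house 3.
The only drink still possible for house 2 is cocoa.
So house 4 gets juice for drink.
From clue 3, the teacher must be in house 3.
Clue 5: the person with the peridot is in house 3.
Clue 7 places the nurse in house 2.
Clue 8: the person with the jade is in house 1.
The only gemstone still possible for house 2 is diamond.
House 4 gemstone: only pearl fits.
That leaves mangoes as the favorite fruit for house 4.
The person who likes pears is in house 1 (clue 2).
So house 2 gets oranges for favorite fruit.
So: house 1 = plumber/jade/pears/water, house 2 = nurse/diamond/oranges/cocoa, house 3 = teacher/peridot/cherries/soda, house 4 = chef/pearl/mangoes/juice.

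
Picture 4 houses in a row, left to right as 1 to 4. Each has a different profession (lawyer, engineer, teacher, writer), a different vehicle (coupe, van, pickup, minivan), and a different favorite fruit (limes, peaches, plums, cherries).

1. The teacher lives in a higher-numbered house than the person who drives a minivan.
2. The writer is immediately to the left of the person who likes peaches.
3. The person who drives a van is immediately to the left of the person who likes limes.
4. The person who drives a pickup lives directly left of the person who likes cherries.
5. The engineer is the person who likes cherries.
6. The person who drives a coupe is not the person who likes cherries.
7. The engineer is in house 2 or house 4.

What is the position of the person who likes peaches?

The only vehicle still possible for house 4 is coupe.
House 1's favorite fruit must be plums (nothing else left).
By clue 6, the person who likes cherries is in house 2.
From clue 4, the person who drives a pickup must be in house 1.
Clue 5 places the engineer in house 2.
That leaves lawyer as the profession for house 1.
House 3's profession must be writer (nothing else left).
So house 4 gets teacher for profession.
Clue 2 places the person who likes peaches in house 4.
That leaves limes as the favorite fruit for house 3.
Clue 3 places the person who drives a van in house 2.
House 3's vehicle must be minivan (nothing else left).
So: house 1 = lawyer/pickup/plums, house 2 = engineer/van/cherries, house 3 = writer/minivan/limes, house 4 = teacher/coupe/peaches.

4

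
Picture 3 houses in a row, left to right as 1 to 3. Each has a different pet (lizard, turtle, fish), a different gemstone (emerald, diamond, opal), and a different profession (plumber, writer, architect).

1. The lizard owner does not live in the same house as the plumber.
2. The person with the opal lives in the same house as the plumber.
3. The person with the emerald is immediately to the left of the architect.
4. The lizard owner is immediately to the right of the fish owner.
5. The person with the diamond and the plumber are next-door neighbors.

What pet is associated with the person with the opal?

turtle

The fish owner is narrowed to house 1 or 2; consider each.
Placing it in house 2 leads to a contradiction, so it's in house 1.
From clue 4, the lizard owner must be in house 2.
The only pet still possible for house 3 is turtle.
From clue 5, the person with the diamond must be in house 2.
That leaves opal as the gemstone for house 3.
By clue 2, the plumber is in house 3.
From clue 3, the architect must be in house 2.
House 1 gemstone: only emerald fits.
So house 1 gets writer for profession.
So: house 1 = fish/emerald/writer, house 2 = lizard/diamond/architect, house 3 = turtle/opal/plumber.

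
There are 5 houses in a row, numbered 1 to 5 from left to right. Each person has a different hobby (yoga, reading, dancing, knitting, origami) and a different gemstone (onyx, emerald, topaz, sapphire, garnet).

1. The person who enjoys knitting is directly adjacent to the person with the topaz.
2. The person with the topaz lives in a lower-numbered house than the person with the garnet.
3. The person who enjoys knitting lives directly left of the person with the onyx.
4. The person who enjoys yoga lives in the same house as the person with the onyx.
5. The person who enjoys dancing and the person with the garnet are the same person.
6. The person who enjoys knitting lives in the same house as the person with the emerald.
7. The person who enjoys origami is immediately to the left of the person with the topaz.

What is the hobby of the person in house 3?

The person who enjoys dancing is narrowed to house 3 or 4 or 5; consider each.
Placing it in house 3 and house 4 leads to a contradiction, so it's in house 5.
Clue 5 places the person with the garnet in house 5.
The person who enjoys knitting is narrowed to house 1 or 2 or 3; consider each.
Placing it in house 1 and house 2 leads to a contradiction, so it's in house 3.
The person with the onyx is in house 4 (clue 3).
The person who enjoys yoga is in house 4 (clue 4).
Clue 6 places the person with the emerald in house 3.
So house 1 gets origami for hobby.
So house 2 gets reading for hobby.
So house 1 gets sapphire for gemstone.
The only gemstone still possible for house 2 is topaz.
So: house 1 = origami/sapphire, house 2 = reading/topaz, house 3 = knitting/emerald, house 4 = yoga/onyx, house 5 = dancing/garnet.

knitting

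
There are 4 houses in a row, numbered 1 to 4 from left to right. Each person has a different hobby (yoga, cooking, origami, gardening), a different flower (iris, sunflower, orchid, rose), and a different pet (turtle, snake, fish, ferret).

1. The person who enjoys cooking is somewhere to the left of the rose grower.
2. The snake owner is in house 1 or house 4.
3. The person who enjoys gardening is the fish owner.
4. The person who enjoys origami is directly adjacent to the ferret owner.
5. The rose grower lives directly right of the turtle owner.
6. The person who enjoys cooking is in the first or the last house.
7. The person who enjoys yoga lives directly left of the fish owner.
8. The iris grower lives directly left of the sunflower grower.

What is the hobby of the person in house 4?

gardening

From clue 6, the person who enjoys cooking must be in house 1.
The person who enjoys gardening is narrowed to house 3 or 4; consider each.
Placing it in house 3 leads to a contradiction, so it's in house 4.
From clue 3, the fish owner must be in house 4.
Clue 7: the person who enjoys yoga is in house 3.
That leaves origami as the hobby for house 2.
House 1's pet must be snake (nothing else left).
The only pet still possible for house 2 is turtle.
That leaves ferret as the pet for house 3.
Clue 5 places the rose grower in house 3.
From clue 8, the iris grower must be in house 1.
By clue 8, the sunflower grower is in house 2.
The only flower still possible for house 4 is orchid.
So: house 1 = cooking/iris/snake, house 2 = origami/sunflower/turtle, house 3 = yoga/rose/ferret, house 4 = gardening/orchid/fish.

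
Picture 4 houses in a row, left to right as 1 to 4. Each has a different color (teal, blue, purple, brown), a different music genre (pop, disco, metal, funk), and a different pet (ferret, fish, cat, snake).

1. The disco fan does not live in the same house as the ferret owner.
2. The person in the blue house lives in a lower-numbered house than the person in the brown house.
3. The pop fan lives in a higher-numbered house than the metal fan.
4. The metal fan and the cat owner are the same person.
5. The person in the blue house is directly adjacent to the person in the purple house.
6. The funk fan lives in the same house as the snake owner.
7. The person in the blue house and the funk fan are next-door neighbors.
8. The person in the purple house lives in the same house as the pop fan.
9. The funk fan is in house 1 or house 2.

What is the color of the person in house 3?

purple

The funk fan is narrowed to house 1 or 2; consider each.
Placing it in house 2 leads to a contradiction, so it's in house 1.
From clue 6, the snake owner must be in house 1.
The person in the blue house is in house 2 (clue 7).
House 1's color must be teal (nothing else left).
The person in the purple house is in house 3 (clue 5).
From clue 8, the pop fan must be in house 3.
House 4 color: only brown fits.
The only music genre still possible for house 2 is metal.
So house 4 gets disco for music genre.
Clue 4 places the cat owner in house 2.
The only pet still possible for house 4 is fish.
So house 3 gets ferret for pet.
So: house 1 = teal/funk/snake, house 2 = blue/metal/cat, house 3 = purple/pop/ferret, house 4 = brown/disco/fish.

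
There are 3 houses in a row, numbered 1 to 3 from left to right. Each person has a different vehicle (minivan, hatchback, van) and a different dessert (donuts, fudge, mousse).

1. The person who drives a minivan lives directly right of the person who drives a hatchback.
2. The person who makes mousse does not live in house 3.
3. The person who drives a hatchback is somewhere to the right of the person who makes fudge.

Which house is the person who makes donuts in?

Clue 3 places the person who drives a hatchback in house 2.
Clue 3 places the person who makes fudge in house 1.
The only vehicle still possible for house 1 is van.
That leaves minivan as the vehicle for house 3.
The only dessert still possible for house 2 is mousse.
House 3 dessert: only donuts fits.
So: house 1 = van/fudge, house 2 = hatchback/mousse, house 3 = minivan/donuts.

3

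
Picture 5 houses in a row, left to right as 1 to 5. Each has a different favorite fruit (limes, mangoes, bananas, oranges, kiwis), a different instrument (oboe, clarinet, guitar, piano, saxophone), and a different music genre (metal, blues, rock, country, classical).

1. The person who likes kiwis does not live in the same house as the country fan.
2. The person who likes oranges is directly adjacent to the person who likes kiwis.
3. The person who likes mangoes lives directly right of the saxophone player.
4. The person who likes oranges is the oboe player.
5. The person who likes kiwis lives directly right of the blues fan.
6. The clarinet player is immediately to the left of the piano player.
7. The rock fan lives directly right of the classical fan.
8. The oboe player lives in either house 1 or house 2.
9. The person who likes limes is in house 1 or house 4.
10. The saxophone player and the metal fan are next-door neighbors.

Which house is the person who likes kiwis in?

The person who likes kiwis is narrowed to house 2 or 3; consider each.
Placing it in house 3 leads to a contradiction, so it's in house 2.
By clue 2, the person who likes oranges is in house 1.
From clue 4, the oboe player must be in house 1.
By clue 5, the blues fan is in house 1.
That leaves limes as the favorite fruit for house 4.
So house 2 gets classical for music genre.
The rock fan is in house 3 (clue 7).
The only music genre still possible for house 4 is country.
That leaves metal as the music genre for house 5.
From clue 10, the saxophone player must be in house 4.
By clue 3, the person who likes mangoes is in house 5.
Clue 6: the clarinet player is in house 2.
From clue 6, the piano player must be in house 3.
House 3's favorite fruit must be bananas (nothing else left).
House 5 instrument: only guitar fits.
So: house 1 = oranges/oboe/blues, house 2 = kiwis/clarinet/classical, house 3 = bananas/piano/rock, house 4 = limes/saxophone/country, house 5 = mangoes/guitar/metal.

2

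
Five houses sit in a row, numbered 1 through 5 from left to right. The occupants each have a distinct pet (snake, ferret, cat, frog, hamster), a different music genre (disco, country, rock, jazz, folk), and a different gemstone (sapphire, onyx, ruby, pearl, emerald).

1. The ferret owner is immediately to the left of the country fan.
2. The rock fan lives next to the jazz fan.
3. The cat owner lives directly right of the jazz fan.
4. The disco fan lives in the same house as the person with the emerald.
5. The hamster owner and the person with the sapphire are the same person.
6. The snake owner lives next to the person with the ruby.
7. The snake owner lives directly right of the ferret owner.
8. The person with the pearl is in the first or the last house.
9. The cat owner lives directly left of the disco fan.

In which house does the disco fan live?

3

The person with the pearl is narrowed to house 1 or 5; consider each.
Placing it in house 1 leads to a contradiction, so it's in house 5.
The cat owner is narrowed to house 2 or 3; consider each.
Placing it in house 3 leads to a contradiction, so it's in house 2.
Clue 3 places the jazz fan in house 1.
From clue 9, the disco fan must be in house 3.
Clue 4 places the person with the emerald in house 3.
So house 2 gets rock for music genre.
Clue 6: the snake owner is in house 5.
By clue 6, the person with the ruby is in house 4.
From clue 7, the ferret owner must be in house 4.
House 1 pet: only hamster fits.
House 3 pet: only frog fits.
House 2 gemstone: only onyx fits.
Clue 1: the country fan is in house 5.
That leaves folk as the music genre for house 4.
That leaves sapphire as the gemstone for house 1.
So: house 1 = hamster/jazz/sapphire, house 2 = cat/rock/onyx, house 3 = frog/disco/emerald, house 4 = ferret/folk/ruby, house 5 = snake/country/pearl.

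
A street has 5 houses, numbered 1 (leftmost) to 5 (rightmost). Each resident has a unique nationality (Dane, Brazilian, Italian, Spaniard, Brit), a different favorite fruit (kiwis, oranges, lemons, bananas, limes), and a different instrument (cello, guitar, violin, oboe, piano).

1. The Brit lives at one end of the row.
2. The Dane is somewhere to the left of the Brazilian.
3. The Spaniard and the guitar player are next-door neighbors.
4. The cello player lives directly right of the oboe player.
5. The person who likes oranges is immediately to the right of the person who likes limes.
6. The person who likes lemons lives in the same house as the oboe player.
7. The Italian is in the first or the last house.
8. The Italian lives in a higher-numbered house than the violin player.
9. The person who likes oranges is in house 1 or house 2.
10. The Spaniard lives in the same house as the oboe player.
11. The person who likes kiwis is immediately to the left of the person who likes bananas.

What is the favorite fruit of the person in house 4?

By clue 8, the Italian is in house 5.
Clue 9: the person who likes oranges is in house 2.
The only nationality still possible for house 1 is Brit.
So house 5 gets bananas for favorite fruit.
From clue 5, the person who likes limes must be in house 1.
Clue 11: the person who likes kiwis is in house 4.
House 2 nationality: only Dane fits.
House 3 favorite fruit: only lemons fits.
The oboe player is in house 3 (clue 6).
The Spaniard is in house 3 (clue 10).
House 4 nationality: only Brazilian fits.
From clue 4, the cello player must be in house 4.
House 1 instrument: only violin fits.
The only instrument still possible for house 2 is guitar.
That leaves piano as the instrument for house 5.
So: house 1 = Brit/limes/violin, house 2 = Dane/oranges/guitar, house 3 = Spaniard/lemons/oboe, house 4 = Brazilian/kiwis/cello, house 5 = Italian/bananas/piano.

kiwis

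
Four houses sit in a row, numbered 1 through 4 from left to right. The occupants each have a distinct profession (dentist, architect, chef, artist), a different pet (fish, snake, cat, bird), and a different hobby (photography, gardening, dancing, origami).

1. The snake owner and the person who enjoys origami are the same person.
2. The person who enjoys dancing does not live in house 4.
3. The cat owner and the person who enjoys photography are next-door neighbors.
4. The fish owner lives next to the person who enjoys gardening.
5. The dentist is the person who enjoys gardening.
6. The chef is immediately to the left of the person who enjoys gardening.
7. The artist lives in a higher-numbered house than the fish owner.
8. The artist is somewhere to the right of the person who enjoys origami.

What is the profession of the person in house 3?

dentist

The artist is narrowed to house 2 or 3 or 4; consider each.
Placing it in house 2 and house 3 leads to a contradiction, so it's in house 4.
So house 4 gets photography for hobby.
From clue 3, the cat owner must be in house 3.
House 4's pet must be bird (nothing else left).
The chef is narrowed to house 1 or 2; consider each.
Placing it in house 1 leads to a contradiction, so it's in house 2.
From clue 6, the person who enjoys gardening must be in house 3.
House 1's profession must be architect (nothing else left).
The only profession still possible for house 3 is dentist.
By clue 4, the fish owner is in house 2.
House 1 pet: only snake fits.
Clue 1 places the person who enjoys origami in house 1.
House 2 hobby: only dancing fits.
So: house 1 = architect/snake/origami, house 2 = chef/fish/dancing, house 3 = dentist/cat/gardening, house 4 = artist/bird/photography.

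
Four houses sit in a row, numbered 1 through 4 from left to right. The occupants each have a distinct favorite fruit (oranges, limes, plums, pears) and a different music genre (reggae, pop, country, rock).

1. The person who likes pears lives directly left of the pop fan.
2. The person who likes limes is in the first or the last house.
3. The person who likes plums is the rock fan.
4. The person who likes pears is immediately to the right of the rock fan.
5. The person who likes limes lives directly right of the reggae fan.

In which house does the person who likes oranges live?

From clue 5, the person who likes limes must be in house 4.
By clue 5, the reggae fan is in house 3.
Clue 1: the person who likes pears is in house 3.
Clue 1 places the pop fan in house 4.
The rock fan is in house 2 (clue 4).
The only music genre still possible for house 1 is country.
The person who likes plums is in house 2 (clue 3).
House 1 favorite fruit: only oranges fits.
So: house 1 = oranges/country, house 2 = plums/rock, house 3 = pears/reggae, house 4 = limes/pop.

1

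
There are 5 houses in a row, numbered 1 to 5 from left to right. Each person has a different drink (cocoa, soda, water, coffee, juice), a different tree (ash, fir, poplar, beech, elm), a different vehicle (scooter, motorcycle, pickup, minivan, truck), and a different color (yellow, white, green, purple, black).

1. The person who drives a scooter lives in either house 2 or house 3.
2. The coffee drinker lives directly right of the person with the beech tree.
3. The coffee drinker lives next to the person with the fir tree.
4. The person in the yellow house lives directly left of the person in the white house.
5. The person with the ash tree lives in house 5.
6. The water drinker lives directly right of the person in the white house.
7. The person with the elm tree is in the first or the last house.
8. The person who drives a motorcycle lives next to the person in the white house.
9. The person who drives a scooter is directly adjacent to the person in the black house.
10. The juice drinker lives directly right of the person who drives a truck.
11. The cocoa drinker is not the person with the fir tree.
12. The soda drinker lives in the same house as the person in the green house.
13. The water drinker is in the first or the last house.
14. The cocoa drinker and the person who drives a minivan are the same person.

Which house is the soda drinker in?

2

The person with the ash tree is in house 5 (clue 5).
Clue 13: the water drinker is in house 5.
So house 1 gets elm for tree.
By clue 6, the person in the white house is in house 4.
House 5 color: only purple fits.
Clue 4 places the person in the yellow house in house 3.
The coffee drinker is narrowed to house 3 or 4; consider each.
Placing it in house 4 leads to a contradiction, so it's in house 3.
By clue 2, the person with the beech tree is in house 2.
House 3's tree must be poplar (nothing else left).
House 4 tree: only fir fits.
That leaves juice as the drink for house 4.
That leaves pickup as the vehicle for house 4.
So house 5 gets motorcycle for vehicle.
Clue 10 places the person who drives a truck in house 3.
House 1 vehicle: only minivan fits.
That leaves scooter as the vehicle for house 2.
Clue 9: the person in the black house is in house 1.
The cocoa drinker is in house 1 (clue 14).
That leaves soda as the drink for house 2.
The only color still possible for house 2 is green.
So: house 1 = cocoa/elm/minivan/black, house 2 = soda/beech/scooter/green, house 3 = coffee/poplar/truck/yellow, house 4 = juice/fir/pickup/white, house 5 = water/ash/motorcycle/purple.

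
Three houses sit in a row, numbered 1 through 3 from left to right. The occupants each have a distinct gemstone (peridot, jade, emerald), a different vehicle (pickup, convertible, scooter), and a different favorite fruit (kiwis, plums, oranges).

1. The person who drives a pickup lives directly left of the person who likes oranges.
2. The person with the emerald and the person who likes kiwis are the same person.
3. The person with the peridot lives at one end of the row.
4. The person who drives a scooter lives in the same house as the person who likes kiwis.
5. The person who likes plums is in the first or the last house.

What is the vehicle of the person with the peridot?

The person with the peridot is narrowed to house 1 or 3; consider each.
Placing it in house 3 leads to a contradiction, so it's in house 1.
That leaves plums as the favorite fruit for house 1.
The person with the emerald is narrowed to house 2 or 3; consider each.
Placing it in house 2 leads to a contradiction, so it's in house 3.
The person who likes kiwis is in house 3 (clue 2).
By clue 4, the person who drives a scooter is in house 3.
So house 2 gets jade for gemstone.
So house 2 gets oranges for favorite fruit.
From clue 1, the person who drives a pickup must be in house 1.
That leaves convertible as the vehicle for house 2.
So: house 1 = peridot/pickup/plums, house 2 = jade/convertible/oranges, house 3 = emerald/scooter/kiwis.

pickup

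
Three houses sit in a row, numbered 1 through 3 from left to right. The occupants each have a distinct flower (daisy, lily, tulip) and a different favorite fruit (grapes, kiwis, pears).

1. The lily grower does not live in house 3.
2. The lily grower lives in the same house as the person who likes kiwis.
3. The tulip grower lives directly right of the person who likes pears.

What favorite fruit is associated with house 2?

pears

The only favorite fruit still possible for house 3 is grapes.
The lily grower is narrowed to house 1 or 2; consider each.
Placing it in house 2 leads to a contradiction, so it's in house 1.
The person who likes kiwis is in house 1 (clue 2).
House 2 favorite fruit: only pears fits.
From clue 3, the tulip grower must be in house 3.
House 2's flower must be daisy (nothing else left).
So: house 1 = lily/kiwis, house 2 = daisy/pears, house 3 = tulip/grapes.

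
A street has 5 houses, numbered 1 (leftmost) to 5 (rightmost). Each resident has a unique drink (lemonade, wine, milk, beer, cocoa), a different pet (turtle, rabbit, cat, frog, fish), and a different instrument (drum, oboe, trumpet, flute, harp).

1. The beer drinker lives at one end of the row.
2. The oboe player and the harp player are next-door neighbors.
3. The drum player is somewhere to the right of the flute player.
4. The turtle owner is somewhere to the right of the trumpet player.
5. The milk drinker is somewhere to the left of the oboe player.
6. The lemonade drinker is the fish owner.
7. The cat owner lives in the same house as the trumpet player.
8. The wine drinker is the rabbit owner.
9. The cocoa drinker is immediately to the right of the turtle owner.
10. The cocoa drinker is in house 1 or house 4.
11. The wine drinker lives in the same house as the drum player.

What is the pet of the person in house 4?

frog

Clue 10: the cocoa drinker is in house 4.
From clue 9, the turtle owner must be in house 3.
House 4 pet: only frog fits.
So house 3 gets milk for drink.
The beer drinker is narrowed to house 1 or 5; consider each.
Placing it in house 5 leads to a contradiction, so it's in house 1.
That leaves cat as the pet for house 1.
Clue 7: the trumpet player is in house 1.
Clue 3: the drum player is in house 5.
From clue 11, the wine drinker must be in house 5.
House 2's drink must be lemonade (nothing else left).
House 2's instrument must be flute (nothing else left).
So house 3 gets harp for instrument.
House 4's instrument must be oboe (nothing else left).
Clue 6: the fish owner is in house 2.
By clue 8, the rabbit owner is in house 5.
So: house 1 = beer/cat/trumpet, house 2 = lemonade/fish/flute, house 3 = milk/turtle/harp, house 4 = cocoa/frog/oboe, house 5 = wine/rabbit/drum.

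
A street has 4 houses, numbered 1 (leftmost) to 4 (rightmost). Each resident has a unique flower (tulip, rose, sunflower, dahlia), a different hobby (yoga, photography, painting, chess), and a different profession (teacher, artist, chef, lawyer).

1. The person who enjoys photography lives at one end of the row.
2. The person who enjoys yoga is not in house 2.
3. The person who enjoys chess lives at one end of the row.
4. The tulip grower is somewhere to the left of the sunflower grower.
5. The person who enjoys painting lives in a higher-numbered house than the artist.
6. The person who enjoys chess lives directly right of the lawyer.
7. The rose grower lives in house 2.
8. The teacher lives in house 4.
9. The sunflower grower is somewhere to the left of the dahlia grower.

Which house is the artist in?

From clue 6, the person who enjoys chess must be in house 4.
Clue 6: the lawyer is in house 3.
From clue 7, the rose grower must be in house 2.
By clue 8, the teacher is in house 4.
So house 1 gets tulip for flower.
So house 3 gets sunflower for flower.
So house 4 gets dahlia for flower.
House 2's hobby must be painting (nothing else left).
House 3's hobby must be yoga (nothing else left).
The artist is in house 1 (clue 5).
House 1's hobby must be photography (nothing else left).
That leaves chef as the profession for house 2.
So: house 1 = tulip/photography/artist, house 2 = rose/painting/chef, house 3 = sunflower/yoga/lawyer, house 4 = dahlia/chess/teacher.

1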